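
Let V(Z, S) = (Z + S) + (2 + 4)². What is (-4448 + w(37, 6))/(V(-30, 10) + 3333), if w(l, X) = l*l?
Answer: -3079/3349 ≈ -0.91938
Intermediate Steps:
w(l, X) = l²
V(Z, S) = 36 + S + Z (V(Z, S) = (S + Z) + 6² = (S + Z) + 36 = 36 + S + Z)
(-4448 + w(37, 6))/(V(-30, 10) + 3333) = (-4448 + 37²)/((36 + 10 - 30) + 3333) = (-4448 + 1369)/(16 + 3333) = -3079/3349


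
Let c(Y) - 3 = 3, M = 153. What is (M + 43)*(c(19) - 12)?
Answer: -1176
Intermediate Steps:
c(Y) = 6 (c(Y) = 3 + 3 = 6)
(M + 43)*(c(19) - 12) = (153 + 43)*(6 - 12) = 196*(-6) = -1176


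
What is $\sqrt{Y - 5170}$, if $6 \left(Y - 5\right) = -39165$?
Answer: $\frac{i \sqrt{46770}}{2} \approx 108.13 i$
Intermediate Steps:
$Y = - \frac{13045}{2}$ ($Y = 5 + \frac{1}{6} \left(-39165\right) = 5 - \frac{13055}{2} = - \frac{13045}{2} \approx -6522.5$)
$\sqrt{Y - 5170} = \sqrt{- \frac{13045}{2} - 5170} = \sqrt{- \frac{23385}{2}} = \frac{i \sqrt{46770}}{2}$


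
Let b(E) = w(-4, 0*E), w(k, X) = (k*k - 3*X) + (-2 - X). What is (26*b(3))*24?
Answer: 8736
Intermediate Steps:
w(k, X) = -2 + k² - 4*X (w(k, X) = (k² - 3*X) + (-2 - X) = -2 + k² - 4*X)
b(E) = 14 (b(E) = -2 + (-4)² - 0*E = -2 + 16 - 4*0 = -2 + 16 + 0 = 14)
(26*b(3))*24 = (26*14)*24 = 364*24 = 8736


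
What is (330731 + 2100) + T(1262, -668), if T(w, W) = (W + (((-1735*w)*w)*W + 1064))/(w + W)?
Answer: 923020122565/297 ≈ 3.1078e+9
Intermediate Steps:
T(w, W) = (1064 + W - 1735*W*w²)/(W + w) (T(w, W) = (W + ((-1735*w²)*W + 1064))/(W + w) = (W + (-1735*W*w² + 1064))/(W + w) = (W + (1064 - 1735*W*w²))/(W + w) = (1064 + W - 1735*W*w²)/(W + w))
(330731 + 2100) + T(1262, -668) = (330731 + 2100) + (1064 - 668 - 1735*(-668)*1262²)/(-668 + 1262) = 332831 + (1064 - 668 - 1735*(-668)*1592644)/594 = 332831 + (1064 - 668 + 1845842543120)/594 = 332831 + (1/594)*1845842543516 = 332831 + 922921271758/297 = 923020122565/297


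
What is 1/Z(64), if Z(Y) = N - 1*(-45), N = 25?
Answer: 1/70 ≈ 0.014286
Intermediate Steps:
Z(Y) = 70 (Z(Y) = 25 - 1*(-45) = 25 + 45 = 70)
1/Z(64) = 1/70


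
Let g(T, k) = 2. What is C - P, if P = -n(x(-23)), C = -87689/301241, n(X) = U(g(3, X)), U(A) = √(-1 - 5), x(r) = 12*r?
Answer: -87689/301241 + I*√6 ≈ -0.29109 + 2.4495*I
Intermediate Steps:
U(A) = I*√6 (U(A) = √(-6) = I*√6)
n(X) = I*√6
C = -87689/301241 (C = -87689*1/301241 = -87689/301241 ≈ -0.29109)
P = -I*√6 ≈ -2.4495*I
C - P = -87689/301241 - (-1)*I*√6 = -87689/301241 + I*√6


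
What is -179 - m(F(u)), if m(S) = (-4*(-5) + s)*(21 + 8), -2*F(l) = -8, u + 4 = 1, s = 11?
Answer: -1078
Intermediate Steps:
u = -3 (u = -4 + 1 = -3)
F(l) = 4 (F(l) = -½*(-8) = 4)
m(S) = 899 (m(S) = (-4*(-5) + 11)*(21 + 8) = (20 + 11)*29 = 31*29 = 899)
-179 - m(F(u)) = -179 - 1*899 = -179 - 899 = -1078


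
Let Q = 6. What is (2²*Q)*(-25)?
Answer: -600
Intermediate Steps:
(2²*Q)*(-25) = (2²*6)*(-25) = (4*6)*(-25) = 24*(-25) = -600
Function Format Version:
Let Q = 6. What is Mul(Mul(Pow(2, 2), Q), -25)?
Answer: -600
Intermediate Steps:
Mul(Mul(Pow(2, 2), Q), -25) = Mul(Mul(Pow(2, 2), 6), -25) = Mul(Mul(4, 6), -25) = Mul(24, -25) = -600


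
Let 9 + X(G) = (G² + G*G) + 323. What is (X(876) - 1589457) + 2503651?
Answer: 2449260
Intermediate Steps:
X(G) = 314 + 2*G² (X(G) = -9 + ((G² + G*G) + 323) = -9 + ((G² + G²) + 323) = -9 + (2*G² + 323) = -9 + (323 + 2*G²) = 314 + 2*G²)
(X(876) - 1589457) + 2503651 = ((314 + 2*876²) - 1589457) + 2503651 = ((314 + 2*767376) - 1589457) + 2503651 = ((314 + 1534752) - 1589457) + 2503651 = (1535066 - 1589457) + 2503651 = -54391 + 2503651 = 2449260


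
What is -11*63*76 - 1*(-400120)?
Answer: 347452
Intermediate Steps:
-11*63*76 - 1*(-400120) = -693*76 + 400120 = -52668 + 400120 = 347452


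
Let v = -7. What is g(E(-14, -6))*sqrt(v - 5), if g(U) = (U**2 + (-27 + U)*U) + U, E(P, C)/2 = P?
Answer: 4592*I*sqrt(3) ≈ 7953.6*I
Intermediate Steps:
E(P, C) = 2*P
g(U) = U + U**2 + U*(-27 + U) (g(U) = (U**2 + U*(-27 + U)) + U = U + U**2 + U*(-27 + U))
g(E(-14, -6))*sqrt(v - 5) = (2*(2*(-14))*(-13 + 2*(-14)))*sqrt(-7 - 5) = (2*(-28)*(-13 - 28))*sqrt(-12) = (2*(-28)*(-41))*(2*I*sqrt(3)) = 2296*(2*I*sqrt(3)) = 4592*I*sqrt(3)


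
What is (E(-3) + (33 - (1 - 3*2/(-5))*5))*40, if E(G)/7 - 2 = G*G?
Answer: 3960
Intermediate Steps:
E(G) = 14 + 7*G**2 (E(G) = 14 + 7*(G*G) = 14 + 7*G**2)
(E(-3) + (33 - (1 - 3*2/(-5))*5))*40 = ((14 + 7*(-3)**2) + (33 - (1 - 3*2/(-5))*5))*40 = ((14 + 7*9) + (33 - (1 - 6*(-1/5))*5))*40 = ((14 + 63) + (33 - (1 + 6/5)*5))*40 = (77 + (33 - 11*5/5))*40 = (77 + (33 - 1*11))*40 = (77 + (33 - 11))*40 = (77 + 22)*40 = 99*40 = 3960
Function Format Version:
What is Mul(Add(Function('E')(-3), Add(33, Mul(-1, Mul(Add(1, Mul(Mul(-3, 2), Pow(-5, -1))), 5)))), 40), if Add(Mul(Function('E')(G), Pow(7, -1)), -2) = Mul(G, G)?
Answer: 3960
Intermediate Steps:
Function('E')(G) = Add(14, Mul(7, Pow(G, 2))) (Function('E')(G) = Add(14, Mul(7, Mul(G, G))) = Add(14, Mul(7, Pow(G, 2))))
Mul(Add(Function('E')(-3), Add(33, Mul(-1, Mul(Add(1, Mul(Mul(-3, 2), Pow(-5, -1))), 5)))), 40) = Mul(Add(Add(14, Mul(7, Pow(-3, 2))), Add(33, Mul(-1, Mul(Add(1, Mul(Mul(-3, 2), Pow(-5, -1))), 5)))), 40) = Mul(Add(Add(14, Mul(7, 9)), Add(33, Mul(-1, Mul(Add(1, Mul(-6, Rational(-1, 5))), 5)))), 40) = Mul(Add(Add(14, 63), Add(33, Mul(-1, Mul(Add(1, Rational(6, 5)), 5)))), 40) = Mul(Add(77, Add(33, Mul(-1, Mul(Rational(11, 5), 5)))), 40) = Mul(Add(77, Add(33, Mul(-1, 11))), 40) = Mul(Add(77, Add(33, -11)), 40) = Mul(Add(77, 22), 40) = Mul(99, 40) = 3960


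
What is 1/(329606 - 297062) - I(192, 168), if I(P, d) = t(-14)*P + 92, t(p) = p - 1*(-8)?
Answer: 34496641/32544 ≈ 1060.0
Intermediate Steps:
t(p) = 8 + p (t(p) = p + 8 = 8 + p)
I(P, d) = 92 - 6*P (I(P, d) = (8 - 14)*P + 92 = -6*P + 92 = 92 - 6*P)
1/(329606 - 297062) - I(192, 168) = 1/(329606 - 297062) - (92 - 6*192) = 1/32544 - (92 - 1152) = 1/32544 - 1*(-1060) = 1/32544 + 1060 = 34496641/32544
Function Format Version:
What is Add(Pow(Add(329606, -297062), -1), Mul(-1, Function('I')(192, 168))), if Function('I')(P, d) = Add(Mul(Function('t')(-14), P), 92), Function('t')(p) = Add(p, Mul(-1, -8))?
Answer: Rational(34496641, 32544) ≈ 1060.0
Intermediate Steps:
Function('t')(p) = Add(8, p) (Function('t')(p) = Add(p, 8) = Add(8, p))
Function('I')(P, d) = Add(92, Mul(-6, P)) (Function('I')(P, d) = Add(Mul(Add(8, -14), P), 92) = Add(Mul(-6, P), 92) = Add(92, Mul(-6, P)))
Add(Pow(Add(329606, -297062), -1), Mul(-1, Function('I')(192, 168))) = Add(Pow(Add(329606, -297062), -1), Mul(-1, Add(92, Mul(-6, 192)))) = Add(Pow(32544, -1), Mul(-1, Add(92, -1152))) = Add(Rational(1, 32544), Mul(-1, -1060)) = Add(Rational(1, 32544), 1060) = Rational(34496641, 32544)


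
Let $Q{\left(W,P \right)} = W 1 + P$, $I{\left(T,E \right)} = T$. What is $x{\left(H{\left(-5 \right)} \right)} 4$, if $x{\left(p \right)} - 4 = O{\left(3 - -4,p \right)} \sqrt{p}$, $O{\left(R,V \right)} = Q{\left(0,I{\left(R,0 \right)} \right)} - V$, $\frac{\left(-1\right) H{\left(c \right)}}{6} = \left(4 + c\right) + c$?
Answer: $-680$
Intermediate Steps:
$H{\left(c \right)} = -24 - 12 c$ ($H{\left(c \right)} = - 6 \left(\left(4 + c\right) + c\right) = - 6 \left(4 + 2 c\right) = -24 - 12 c$)
$Q{\left(W,P \right)} = P + W$ ($Q{\left(W,P \right)} = W + P = P + W$)
$O{\left(R,V \right)} = R - V$ ($O{\left(R,V \right)} = \left(R + 0\right) - V = R - V$)
$x{\left(p \right)} = 4 + \sqrt{p} \left(7 - p\right)$ ($x{\left(p \right)} = 4 + \left(\left(3 - -4\right) - p\right) \sqrt{p} = 4 + \left(\left(3 + 4\right) - p\right) \sqrt{p} = 4 + \left(7 - p\right) \sqrt{p} = 4 + \sqrt{p} \left(7 - p\right)$)
$x{\left(H{\left(-5 \right)} \right)} 4 = \left(4 + \sqrt{-24 - -60} \left(7 - \left(-24 - -60\right)\right)\right) 4 = \left(4 + \sqrt{-24 + 60} \left(7 - \left(-24 + 60\right)\right)\right) 4 = \left(4 + \sqrt{36} \left(7 - 36\right)\right) 4 = \left(4 + 6 \left(7 - 36\right)\right) 4 = \left(4 + 6 \left(-29\right)\right) 4 = \left(4 - 174\right) 4 = \left(-170\right) 4 = -680$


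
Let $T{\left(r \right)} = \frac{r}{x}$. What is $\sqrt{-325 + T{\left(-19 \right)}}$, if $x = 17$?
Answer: $\frac{6 i \sqrt{2618}}{17} \approx 18.059 i$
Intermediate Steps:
$T{\left(r \right)} = \frac{r}{17}$
$\sqrt{-325 + T{\left(-19 \right)}} = \sqrt{-325 + \frac{1}{17} \left(-19\right)} = \sqrt{-325 - \frac{19}{17}} = \sqrt{- \frac{5544}{17}} = \frac{6 i \sqrt{2618}}{17}$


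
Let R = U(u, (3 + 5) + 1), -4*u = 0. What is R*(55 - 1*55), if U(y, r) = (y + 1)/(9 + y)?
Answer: 0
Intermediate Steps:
u = 0 (u = -¼*0 = 0)
U(y, r) = (1 + y)/(9 + y)
R = ⅑ (R = (1 + 0)/(9 + 0) = 1/9 = (⅑)*1 = ⅑ ≈ 0.11111)
R*(55 - 1*55) = (55 - 1*55)/9 = (55 - 55)/9 = (⅑)*0 = 0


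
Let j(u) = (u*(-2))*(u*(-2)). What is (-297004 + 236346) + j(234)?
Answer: 158366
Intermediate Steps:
j(u) = 4*u² (j(u) = (-2*u)*(-2*u) = 4*u²)
(-297004 + 236346) + j(234) = (-297004 + 236346) + 4*234² = -60658 + 4*54756 = -60658 + 219024 = 158366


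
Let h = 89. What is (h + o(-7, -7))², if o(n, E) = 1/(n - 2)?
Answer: 640000/81 ≈ 7901.2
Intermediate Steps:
o(n, E) = 1/(-2 + n)
(h + o(-7, -7))² = (89 + 1/(-2 - 7))² = (89 + 1/(-9))² = (89 - ⅑)² = (800/9)² = 640000/81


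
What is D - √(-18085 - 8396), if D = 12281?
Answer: 12281 - I*√26481 ≈ 12281.0 - 162.73*I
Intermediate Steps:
D - √(-18085 - 8396) = 12281 - √(-18085 - 8396) = 12281 - √(-26481) = 12281 - I*√26481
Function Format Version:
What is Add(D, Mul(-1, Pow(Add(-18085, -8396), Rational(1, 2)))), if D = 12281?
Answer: Add(12281, Mul(-1, I, Pow(26481, Rational(1, 2)))) ≈ Add(12281., Mul(-162.73, I))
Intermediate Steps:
Add(D, Mul(-1, Pow(Add(-18085, -8396), Rational(1, 2)))) = Add(12281, Mul(-1, Pow(Add(-18085, -8396), Rational(1, 2)))) = Add(12281, Mul(-1, Pow(-26481, Rational(1, 2)))) = Add(12281, Mul(-1, Mul(I, Pow(26481, Rational(1, 2))))) = Add(12281, Mul(-1, I, Pow(26481, Rational(1, 2))))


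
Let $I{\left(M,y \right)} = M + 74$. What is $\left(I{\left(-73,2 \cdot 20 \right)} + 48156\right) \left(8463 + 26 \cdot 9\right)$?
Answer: $418821429$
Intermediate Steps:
$I{\left(M,y \right)} = 74 + M$
$\left(I{\left(-73,2 \cdot 20 \right)} + 48156\right) \left(8463 + 26 \cdot 9\right) = \left(\left(74 - 73\right) + 48156\right) \left(8463 + 26 \cdot 9\right) = \left(1 + 48156\right) \left(8463 + 234\right) = 48157 \cdot 8697 = 418821429$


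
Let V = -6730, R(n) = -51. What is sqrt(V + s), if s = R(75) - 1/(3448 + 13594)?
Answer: I*sqrt(1969404246726)/17042 ≈ 82.347*I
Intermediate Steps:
s = -869143/17042 (s = -51 - 1/(3448 + 13594) = -51 - 1/17042 = -869143/17042 ≈ -51.000)
sqrt(V + s) = sqrt(-6730 - 869143/17042) = sqrt(-115561803/17042) = I*sqrt(1969404246726)/17042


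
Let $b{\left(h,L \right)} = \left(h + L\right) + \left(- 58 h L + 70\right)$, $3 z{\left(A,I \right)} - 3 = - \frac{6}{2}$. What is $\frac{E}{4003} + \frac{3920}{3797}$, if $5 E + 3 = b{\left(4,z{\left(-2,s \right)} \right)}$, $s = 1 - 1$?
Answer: $\frac{78728387}{75996955} \approx 1.0359$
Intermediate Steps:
$s = 0$ ($s = 1 - 1 = 0$)
$z{\left(A,I \right)} = 0$ ($z{\left(A,I \right)} = 1 + \frac{\left(-6\right) \frac{1}{2}}{3} = 1 + \frac{1}{3} \left(-3\right) = 1 - 1 = 0$)
$b{\left(h,L \right)} = 70 + L + h - 58 L h$ ($b{\left(h,L \right)} = \left(L + h\right) - \left(-70 + 58 L h\right) = 70 + L + h - 58 L h$)
$E = \frac{71}{5}$ ($E = - \frac{3}{5} + \frac{70 + 0 + 4 - 0 \cdot 4}{5} = - \frac{3}{5} + \frac{70 + 0 + 4 + 0}{5} = - \frac{3}{5} + \frac{1}{5} \cdot 74 = - \frac{3}{5} + \frac{74}{5} = \frac{71}{5} \approx 14.2$)
$\frac{E}{4003} + \frac{3920}{3797} = \frac{71}{5 \cdot 4003} + \frac{3920}{3797} = \frac{71}{5} \cdot \frac{1}{4003} + 3920 \cdot \frac{1}{3797} = \frac{71}{20015} + \frac{3920}{3797} = \frac{78728387}{75996955}$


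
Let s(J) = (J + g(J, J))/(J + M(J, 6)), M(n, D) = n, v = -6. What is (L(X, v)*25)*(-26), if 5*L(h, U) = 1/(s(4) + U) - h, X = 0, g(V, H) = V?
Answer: 26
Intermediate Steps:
s(J) = 1 (s(J) = (J + J)/(J + J) = (2*J)/((2*J)) = (2*J)*(1/(2*J)) = 1)
L(h, U) = -h/5 + 1/(5*(1 + U)) (L(h, U) = (1/(1 + U) - h)/5 = -h/5 + 1/(5*(1 + U)))
(L(X, v)*25)*(-26) = (((1 - 1*0 - 1*(-6)*0)/(5*(1 - 6)))*25)*(-26) = (((1/5)*(1 + 0 + 0)/(-5))*25)*(-26) = (((1/5)*(-1/5)*1)*25)*(-26) = -1/25*25*(-26) = -1*(-26) = 26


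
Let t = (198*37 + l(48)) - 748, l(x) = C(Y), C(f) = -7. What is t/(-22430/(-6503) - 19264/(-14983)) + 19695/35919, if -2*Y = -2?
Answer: 589895642946469/424896425922 ≈ 1388.3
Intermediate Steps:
Y = 1 (Y = -½*(-2) = 1)
l(x) = -7
t = 6571 (t = (198*37 - 7) - 748 = (7326 - 7) - 748 = 7319 - 748 = 6571)
t/(-22430/(-6503) - 19264/(-14983)) + 19695/35919 = 6571/(-22430/(-6503) - 19264/(-14983)) + 19695/35919 = 6571/(-22430*(-1/6503) - 19264*(-1/14983)) + 19695*(1/35919) = 6571/(22430/6503 + 19264/14983) + 505/921 = 6571/(461342482/97434449) + 505/921 = 6571*(97434449/461342482) + 505/921 = 640241764379/461342482 + 505/921 = 589895642946469/424896425922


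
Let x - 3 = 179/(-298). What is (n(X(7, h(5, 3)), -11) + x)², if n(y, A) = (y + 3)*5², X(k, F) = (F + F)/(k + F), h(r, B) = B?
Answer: 758176225/88804 ≈ 8537.6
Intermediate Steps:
X(k, F) = 2*F/(F + k) (X(k, F) = (2*F)/(F + k) = 2*F/(F + k))
n(y, A) = 75 + 25*y (n(y, A) = (3 + y)*25 = 75 + 25*y)
x = 715/298 (x = 3 + 179/(-298) = 3 + 179*(-1/298) = 3 - 179/298 = 715/298 ≈ 2.3993)
(n(X(7, h(5, 3)), -11) + x)² = ((75 + 25*(2*3/(3 + 7))) + 715/298)² = ((75 + 25*(2*3/10)) + 715/298)² = ((75 + 25*(2*3*(⅒))) + 715/298)² = ((75 + 25*(⅗)) + 715/298)² = ((75 + 15) + 715/298)² = (90 + 715/298)² = (27535/298)² = 758176225/88804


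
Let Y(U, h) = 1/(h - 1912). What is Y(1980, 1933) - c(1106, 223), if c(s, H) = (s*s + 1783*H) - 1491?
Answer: -34006433/21 ≈ -1.6194e+6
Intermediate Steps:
Y(U, h) = 1/(-1912 + h)
c(s, H) = -1491 + s² + 1783*H (c(s, H) = (s² + 1783*H) - 1491 = -1491 + s² + 1783*H)
Y(1980, 1933) - c(1106, 223) = 1/(-1912 + 1933) - (-1491 + 1106² + 1783*223) = 1/21 - (-1491 + 1223236 + 397609) = 1/21 - 1*1619354 = 1/21 - 1619354 = -34006433/21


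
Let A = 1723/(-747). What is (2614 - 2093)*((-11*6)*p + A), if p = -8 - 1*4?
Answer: 307338421/747 ≈ 4.1143e+5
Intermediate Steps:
p = -12 (p = -8 - 4 = -12)
A = -1723/747 (A = 1723*(-1/747) = -1723/747 ≈ -2.3066)
(2614 - 2093)*((-11*6)*p + A) = (2614 - 2093)*(-11*6*(-12) - 1723/747) = 521*(-66*(-12) - 1723/747) = 521*(792 - 1723/747) = 521*(589901/747) = 307338421/747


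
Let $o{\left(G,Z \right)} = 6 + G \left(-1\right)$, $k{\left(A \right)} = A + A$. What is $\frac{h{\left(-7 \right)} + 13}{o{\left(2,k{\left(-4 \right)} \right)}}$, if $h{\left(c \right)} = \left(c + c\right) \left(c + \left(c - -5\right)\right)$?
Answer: $\frac{139}{4} \approx 34.75$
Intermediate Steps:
$k{\left(A \right)} = 2 A$
$o{\left(G,Z \right)} = 6 - G$
$h{\left(c \right)} = 2 c \left(5 + 2 c\right)$ ($h{\left(c \right)} = 2 c \left(c + \left(c + 5\right)\right) = 2 c \left(c + \left(5 + c\right)\right) = 2 c \left(5 + 2 c\right)$)
$\frac{h{\left(-7 \right)} + 13}{o{\left(2,k{\left(-4 \right)} \right)}} = \frac{2 \left(-7\right) \left(5 + 2 \left(-7\right)\right) + 13}{6 - 2} = \frac{2 \left(-7\right) \left(5 - 14\right) + 13}{6 - 2} = \frac{2 \left(-7\right) \left(-9\right) + 13}{4} = \frac{126 + 13}{4} = \frac{1}{4} \cdot 139 = \frac{139}{4}$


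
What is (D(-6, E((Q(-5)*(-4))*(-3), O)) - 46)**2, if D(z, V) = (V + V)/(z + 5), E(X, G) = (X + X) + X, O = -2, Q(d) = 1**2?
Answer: 13924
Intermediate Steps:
Q(d) = 1
E(X, G) = 3*X (E(X, G) = 2*X + X = 3*X)
D(z, V) = 2*V/(5 + z) (D(z, V) = (2*V)/(5 + z) = 2*V/(5 + z))
(D(-6, E((Q(-5)*(-4))*(-3), O)) - 46)**2 = (2*(3*((1*(-4))*(-3)))/(5 - 6) - 46)**2 = (2*(3*(-4*(-3)))/(-1) - 46)**2 = (2*(3*12)*(-1) - 46)**2 = (2*36*(-1) - 46)**2 = (-72 - 46)**2 = (-118)**2 = 13924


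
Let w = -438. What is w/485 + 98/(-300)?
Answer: -17893/14550 ≈ -1.2298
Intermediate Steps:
w/485 + 98/(-300) = -438/485 + 98/(-300) = -438*1/485 + 98*(-1/300) = -438/485 - 49/150 = -17893/14550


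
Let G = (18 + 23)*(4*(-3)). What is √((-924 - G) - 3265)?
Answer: I*√3697 ≈ 60.803*I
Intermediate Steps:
G = -492 (G = 41*(-12) = -492)
√((-924 - G) - 3265) = √((-924 - 1*(-492)) - 3265) = √((-924 + 492) - 3265) = √(-432 - 3265) = √(-3697) = I*√3697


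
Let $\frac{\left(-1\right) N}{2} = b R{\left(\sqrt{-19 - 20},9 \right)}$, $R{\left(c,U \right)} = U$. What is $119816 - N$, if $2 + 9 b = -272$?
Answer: $119268$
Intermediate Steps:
$b = - \frac{274}{9}$ ($b = - \frac{2}{9} + \frac{1}{9} \left(-272\right) = - \frac{2}{9} - \frac{272}{9} = - \frac{274}{9} \approx -30.444$)
$N = 548$ ($N = - 2 \left(\left(- \frac{274}{9}\right) 9\right) = \left(-2\right) \left(-274\right) = 548$)
$119816 - N = 119816 - 548 = 119268$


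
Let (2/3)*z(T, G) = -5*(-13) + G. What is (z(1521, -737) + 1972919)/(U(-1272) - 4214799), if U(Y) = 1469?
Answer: -1971911/4213330 ≈ -0.46802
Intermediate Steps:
z(T, G) = 195/2 + 3*G/2 (z(T, G) = 3*(-5*(-13) + G)/2 = 3*(65 + G)/2 = 195/2 + 3*G/2)
(z(1521, -737) + 1972919)/(U(-1272) - 4214799) = ((195/2 + (3/2)*(-737)) + 1972919)/(1469 - 4214799) = ((195/2 - 2211/2) + 1972919)/(-4213330) = (-1008 + 1972919)*(-1/4213330) = 1971911*(-1/4213330) = -1971911/4213330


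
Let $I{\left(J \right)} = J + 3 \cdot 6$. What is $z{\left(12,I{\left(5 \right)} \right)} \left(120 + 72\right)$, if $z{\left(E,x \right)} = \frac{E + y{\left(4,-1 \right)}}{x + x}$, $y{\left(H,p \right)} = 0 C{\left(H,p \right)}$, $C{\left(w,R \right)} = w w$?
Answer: $\frac{1152}{23} \approx 50.087$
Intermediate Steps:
$C{\left(w,R \right)} = w^{2}$
$I{\left(J \right)} = 18 + J$ ($I{\left(J \right)} = J + 18 = 18 + J$)
$y{\left(H,p \right)} = 0$ ($y{\left(H,p \right)} = 0 H^{2} = 0$)
$z{\left(E,x \right)} = \frac{E}{2 x}$ ($z{\left(E,x \right)} = \frac{E + 0}{x + x} = \frac{E}{2 x}$)
$z{\left(12,I{\left(5 \right)} \right)} \left(120 + 72\right) = \frac{1}{2} \cdot 12 \frac{1}{18 + 5} \left(120 + 72\right) = \frac{1}{2} \cdot 12 \cdot \frac{1}{23} \cdot 192 = \frac{6}{23} \cdot 192 = \frac{1152}{23}$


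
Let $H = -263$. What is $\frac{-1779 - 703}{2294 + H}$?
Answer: $- \frac{2482}{2031} \approx -1.2221$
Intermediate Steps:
$\frac{-1779 - 703}{2294 + H} = \frac{-1779 - 703}{2294 - 263} = - \frac{2482}{2031}$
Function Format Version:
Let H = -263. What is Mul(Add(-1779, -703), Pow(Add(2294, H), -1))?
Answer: Rational(-2482, 2031) ≈ -1.2221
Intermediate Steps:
Mul(Add(-1779, -703), Pow(Add(2294, H), -1)) = Mul(Add(-1779, -703), Pow(Add(2294, -263), -1)) = Mul(-2482, Pow(2031, -1)) = Mul(-2482, Rational(1, 2031)) = Rational(-2482, 2031)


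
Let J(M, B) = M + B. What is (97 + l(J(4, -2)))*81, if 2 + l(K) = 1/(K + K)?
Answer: 30861/4 ≈ 7715.3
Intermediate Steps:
J(M, B) = B + M
l(K) = -2 + 1/(2*K) (l(K) = -2 + 1/(K + K) = -2 + 1/(2*K))
(97 + l(J(4, -2)))*81 = (97 + (-2 + 1/(2*(-2 + 4))))*81 = (97 + (-2 + (½)/2))*81 = (97 + (-2 + (½)*(½)))*81 = (97 + (-2 + ¼))*81 = (97 - 7/4)*81 = (381/4)*81 = 30861/4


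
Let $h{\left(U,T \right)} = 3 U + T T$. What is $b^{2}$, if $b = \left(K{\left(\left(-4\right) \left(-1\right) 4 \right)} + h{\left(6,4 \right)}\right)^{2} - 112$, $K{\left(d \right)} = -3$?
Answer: $720801$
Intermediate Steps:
$h{\left(U,T \right)} = T^{2} + 3 U$ ($h{\left(U,T \right)} = 3 U + T^{2} = T^{2} + 3 U$)
$b = 849$ ($b = \left(-3 + \left(4^{2} + 3 \cdot 6\right)\right)^{2} - 112 = \left(-3 + \left(16 + 18\right)\right)^{2} - 112 = \left(-3 + 34\right)^{2} - 112 = 31^{2} - 112 = 961 - 112 = 849$)
$b^{2} = 849^{2} = 720801$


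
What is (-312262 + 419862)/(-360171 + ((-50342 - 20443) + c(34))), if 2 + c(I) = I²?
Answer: -53800/214901 ≈ -0.25035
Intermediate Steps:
c(I) = -2 + I²
(-312262 + 419862)/(-360171 + ((-50342 - 20443) + c(34))) = (-312262 + 419862)/(-360171 + ((-50342 - 20443) + (-2 + 34²))) = 107600/(-360171 + (-70785 + (-2 + 1156))) = 107600/(-360171 + (-70785 + 1154)) = 107600/(-360171 - 69631) = 107600/(-429802) = 107600*(-1/429802) = -53800/214901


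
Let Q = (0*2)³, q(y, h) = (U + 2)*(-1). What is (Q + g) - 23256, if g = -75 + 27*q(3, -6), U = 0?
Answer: -23385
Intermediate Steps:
q(y, h) = -2 (q(y, h) = (0 + 2)*(-1) = 2*(-1) = -2)
g = -129 (g = -75 + 27*(-2) = -75 - 54 = -129)
Q = 0 (Q = 0³ = 0)
(Q + g) - 23256 = (0 - 129) - 23256 = -129 - 23256 = -23385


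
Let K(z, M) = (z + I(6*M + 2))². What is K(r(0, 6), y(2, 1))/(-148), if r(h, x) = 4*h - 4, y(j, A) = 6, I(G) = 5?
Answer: -1/148 ≈ -0.0067568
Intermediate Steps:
r(h, x) = -4 + 4*h
K(z, M) = (5 + z)² (K(z, M) = (z + 5)² = (5 + z)²)
K(r(0, 6), y(2, 1))/(-148) = (5 + (-4 + 4*0))²/(-148) = (5 + (-4 + 0))²*(-1/148) = (5 - 4)²*(-1/148) = 1²*(-1/148) = 1*(-1/148) = -1/148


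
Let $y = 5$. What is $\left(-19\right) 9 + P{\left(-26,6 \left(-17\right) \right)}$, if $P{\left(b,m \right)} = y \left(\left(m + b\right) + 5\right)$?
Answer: $-786$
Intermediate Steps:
$P{\left(b,m \right)} = 25 + 5 b + 5 m$ ($P{\left(b,m \right)} = 5 \left(\left(m + b\right) + 5\right) = 5 \left(\left(b + m\right) + 5\right) = 5 \left(5 + b + m\right) = 25 + 5 b + 5 m$)
$\left(-19\right) 9 + P{\left(-26,6 \left(-17\right) \right)} = \left(-19\right) 9 + \left(25 + 5 \left(-26\right) + 5 \cdot 6 \left(-17\right)\right) = -171 + \left(25 - 130 + 5 \left(-102\right)\right) = -171 - 615 = -786$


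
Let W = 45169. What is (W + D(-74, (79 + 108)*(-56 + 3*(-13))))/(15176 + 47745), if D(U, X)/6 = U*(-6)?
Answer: 47833/62921 ≈ 0.76021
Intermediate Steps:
D(U, X) = -36*U (D(U, X) = 6*(U*(-6)) = 6*(-6*U) = -36*U)
(W + D(-74, (79 + 108)*(-56 + 3*(-13))))/(15176 + 47745) = (45169 - 36*(-74))/(15176 + 47745) = (45169 + 2664)/62921 = 47833*(1/62921) = 47833/62921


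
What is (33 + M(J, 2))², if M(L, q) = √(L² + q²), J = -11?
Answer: 1214 + 330*√5 ≈ 1951.9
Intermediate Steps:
(33 + M(J, 2))² = (33 + √((-11)² + 2²))² = (33 + √(121 + 4))² = (33 + √125)² = (33 + 5*√5)²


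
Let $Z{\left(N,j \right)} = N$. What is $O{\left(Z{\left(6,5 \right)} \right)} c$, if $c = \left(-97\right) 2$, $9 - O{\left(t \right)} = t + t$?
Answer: $582$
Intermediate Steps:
$O{\left(t \right)} = 9 - 2 t$ ($O{\left(t \right)} = 9 - \left(t + t\right) = 9 - 2 t$)
$c = -194$
$O{\left(Z{\left(6,5 \right)} \right)} c = \left(9 - 12\right) \left(-194\right) = \left(-3\right) \left(-194\right) = 582$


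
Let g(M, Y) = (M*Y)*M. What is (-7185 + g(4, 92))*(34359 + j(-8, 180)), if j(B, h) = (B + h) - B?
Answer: -197321307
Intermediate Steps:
j(B, h) = h
g(M, Y) = Y*M²
(-7185 + g(4, 92))*(34359 + j(-8, 180)) = (-7185 + 92*4²)*(34359 + 180) = (-7185 + 92*16)*34539 = (-7185 + 1472)*34539 = -5713*34539 = -197321307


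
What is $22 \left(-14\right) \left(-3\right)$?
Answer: $924$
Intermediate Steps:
$22 \left(-14\right) \left(-3\right) = \left(-308\right) \left(-3\right) = 924$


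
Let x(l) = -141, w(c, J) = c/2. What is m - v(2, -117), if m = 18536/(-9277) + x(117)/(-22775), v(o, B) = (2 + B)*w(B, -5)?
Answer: -2843663545811/422567350 ≈ -6729.5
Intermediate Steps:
w(c, J) = c/2 (w(c, J) = c*(½) = c/2)
v(o, B) = B*(2 + B)/2 (v(o, B) = (2 + B)*(B/2) = B*(2 + B)/2)
m = -420849343/211283675 (m = 18536/(-9277) - 141/(-22775) = 18536*(-1/9277) - 141*(-1/22775) = -18536/9277 + 141/22775 = -420849343/211283675 ≈ -1.9919)
m - v(2, -117) = -420849343/211283675 - (-117)*(2 - 117)/2 = -420849343/211283675 - (-117)*(-115)/2 = -420849343/211283675 - 1*13455/2 = -420849343/211283675 - 13455/2 = -2843663545811/422567350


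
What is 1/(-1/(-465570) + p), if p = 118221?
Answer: 465570/55040150971 ≈ 8.4587e-6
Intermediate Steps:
1/(-1/(-465570) + p) = 1/(-1/(-465570) + 118221) = 1/(-1*(-1/465570) + 118221) = 1/(1/465570 + 118221) = 1/(55040150971/465570) = 465570/55040150971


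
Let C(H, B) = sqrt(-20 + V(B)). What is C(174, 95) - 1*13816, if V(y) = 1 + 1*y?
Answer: -13816 + 2*sqrt(19) ≈ -13807.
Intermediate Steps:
V(y) = 1 + y
C(H, B) = sqrt(-19 + B) (C(H, B) = sqrt(-20 + (1 + B)) = sqrt(-19 + B))
C(174, 95) - 1*13816 = sqrt(-19 + 95) - 1*13816 = sqrt(76) - 13816 = 2*sqrt(19) - 13816 = -13816 + 2*sqrt(19)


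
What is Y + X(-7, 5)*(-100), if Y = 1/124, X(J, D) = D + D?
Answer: -123999/124 ≈ -999.99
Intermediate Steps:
X(J, D) = 2*D
Y = 1/124 ≈ 0.0080645
Y + X(-7, 5)*(-100) = 1/124 + (2*5)*(-100) = 1/124 + 10*(-100) = 1/124 - 1000 = -123999/124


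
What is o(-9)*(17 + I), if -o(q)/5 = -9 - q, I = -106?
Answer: 0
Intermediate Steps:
o(q) = 45 + 5*q (o(q) = -5*(-9 - q) = 45 + 5*q)
o(-9)*(17 + I) = (45 + 5*(-9))*(17 - 106) = (45 - 45)*(-89) = 0*(-89) = 0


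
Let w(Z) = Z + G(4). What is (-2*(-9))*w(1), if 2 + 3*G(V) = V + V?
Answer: 54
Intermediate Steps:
G(V) = -⅔ + 2*V/3 (G(V) = -⅔ + (V + V)/3 = -⅔ + (2*V)/3 = -⅔ + 2*V/3)
w(Z) = 2 + Z (w(Z) = Z + (-⅔ + (⅔)*4) = Z + (-⅔ + 8/3) = Z + 2 = 2 + Z)
(-2*(-9))*w(1) = (-2*(-9))*(2 + 1) = 18*3 = 54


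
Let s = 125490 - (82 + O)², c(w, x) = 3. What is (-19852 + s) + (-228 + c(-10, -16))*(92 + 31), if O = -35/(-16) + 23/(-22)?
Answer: 2200857199/30976 ≈ 71050.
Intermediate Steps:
O = 201/176 (O = -35*(-1/16) + 23*(-1/22) = 35/16 - 23/22 = 201/176 ≈ 1.1420)
s = 3673053551/30976 (s = 125490 - (82 + 201/176)² = 125490 - (14633/176)² = 125490 - 1*214124689/30976 = 125490 - 214124689/30976 = 3673053551/30976 ≈ 1.1858e+5)
(-19852 + s) + (-228 + c(-10, -16))*(92 + 31) = (-19852 + 3673053551/30976) + (-228 + 3)*(92 + 31) = 3058117999/30976 - 225*123 = 3058117999/30976 - 27675 = 2200857199/30976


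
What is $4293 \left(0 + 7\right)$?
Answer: $30051$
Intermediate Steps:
$4293 \left(0 + 7\right) = 4293 \cdot 7 = 30051$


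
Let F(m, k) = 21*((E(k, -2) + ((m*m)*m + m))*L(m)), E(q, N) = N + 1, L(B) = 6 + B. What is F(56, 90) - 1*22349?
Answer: 228701293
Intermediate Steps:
E(q, N) = 1 + N
F(m, k) = 21*(6 + m)*(-1 + m + m³) (F(m, k) = 21*(((1 - 2) + ((m*m)*m + m))*(6 + m)) = 21*((-1 + (m²*m + m))*(6 + m)) = 21*((-1 + (m³ + m))*(6 + m)) = 21*((-1 + (m + m³))*(6 + m)) = 21*((-1 + m + m³)*(6 + m)) = 21*((6 + m)*(-1 + m + m³)) = 21*(6 + m)*(-1 + m + m³))
F(56, 90) - 1*22349 = 21*(6 + 56)*(-1 + 56 + 56³) - 1*22349 = 21*62*(-1 + 56 + 175616) - 22349 = 21*62*175671 - 22349 = 228723642 - 22349 = 228701293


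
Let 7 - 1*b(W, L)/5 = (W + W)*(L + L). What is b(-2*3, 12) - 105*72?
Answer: -6085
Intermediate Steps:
b(W, L) = 35 - 20*L*W (b(W, L) = 35 - 5*(W + W)*(L + L) = 35 - 5*2*W*2*L = 35 - 20*L*W)
b(-2*3, 12) - 105*72 = (35 - 20*12*(-2*3)) - 105*72 = (35 - 20*12*(-6)) - 7560 = (35 + 1440) - 7560 = 1475 - 7560 = -6085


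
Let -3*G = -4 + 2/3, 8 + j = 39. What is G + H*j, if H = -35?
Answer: -9755/9 ≈ -1083.9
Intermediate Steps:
j = 31 (j = -8 + 39 = 31)
G = 10/9 (G = -(-4 + 2/3)/3 = -(-4 + 2*(⅓))/3 = -(-4 + ⅔)/3 = -⅓*(-10/3) = 10/9 ≈ 1.1111)
G + H*j = 10/9 - 35*31 = 10/9 - 1085 = -9755/9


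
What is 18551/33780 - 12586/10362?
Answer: -38821603/58338060 ≈ -0.66546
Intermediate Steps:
18551/33780 - 12586/10362 = 18551*(1/33780) - 12586*1/10362 = 18551/33780 - 6293/5181 = -38821603/58338060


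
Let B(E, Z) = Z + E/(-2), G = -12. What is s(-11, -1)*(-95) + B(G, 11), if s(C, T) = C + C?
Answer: 2107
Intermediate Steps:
s(C, T) = 2*C
B(E, Z) = Z - E/2 (B(E, Z) = Z + E*(-1/2) = Z - E/2)
s(-11, -1)*(-95) + B(G, 11) = (2*(-11))*(-95) + (11 - 1/2*(-12)) = -22*(-95) + (11 + 6) = 2090 + 17 = 2107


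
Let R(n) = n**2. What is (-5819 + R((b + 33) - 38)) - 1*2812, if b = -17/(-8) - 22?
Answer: -512783/64 ≈ -8012.2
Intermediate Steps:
b = -159/8 (b = -17*(-1/8) - 22 = 17/8 - 22 = -159/8 ≈ -19.875)
(-5819 + R((b + 33) - 38)) - 1*2812 = (-5819 + ((-159/8 + 33) - 38)**2) - 1*2812 = (-5819 + (105/8 - 38)**2) - 2812 = (-5819 + (-199/8)**2) - 2812 = (-5819 + 39601/64) - 2812 = -332815/64 - 2812 = -512783/64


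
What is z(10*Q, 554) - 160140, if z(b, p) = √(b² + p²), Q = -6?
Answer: -160140 + 2*√77629 ≈ -1.5958e+5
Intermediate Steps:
z(10*Q, 554) - 160140 = √((10*(-6))² + 554²) - 160140 = √((-60)² + 306916) - 160140 = √(3600 + 306916) - 160140 = √310516 - 160140 = 2*√77629 - 160140 = -160140 + 2*√77629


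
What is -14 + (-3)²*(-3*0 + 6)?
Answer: 40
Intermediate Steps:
-14 + (-3)²*(-3*0 + 6) = -14 + 9*(0 + 6) = -14 + 9*6 = -14 + 54 = 40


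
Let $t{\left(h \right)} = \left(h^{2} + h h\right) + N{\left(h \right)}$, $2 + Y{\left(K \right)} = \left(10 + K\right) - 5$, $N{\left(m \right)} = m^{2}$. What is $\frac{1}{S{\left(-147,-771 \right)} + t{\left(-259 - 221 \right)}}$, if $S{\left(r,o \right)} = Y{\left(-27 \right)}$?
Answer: $\frac{1}{691176} \approx 1.4468 \cdot 10^{-6}$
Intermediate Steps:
$Y{\left(K \right)} = 3 + K$ ($Y{\left(K \right)} = -2 + \left(\left(10 + K\right) - 5\right) = -2 + \left(5 + K\right) = 3 + K$)
$S{\left(r,o \right)} = -24$ ($S{\left(r,o \right)} = 3 - 27 = -24$)
$t{\left(h \right)} = 3 h^{2}$ ($t{\left(h \right)} = \left(h^{2} + h h\right) + h^{2} = \left(h^{2} + h^{2}\right) + h^{2} = 2 h^{2} + h^{2} = 3 h^{2}$)
$\frac{1}{S{\left(-147,-771 \right)} + t{\left(-259 - 221 \right)}} = \frac{1}{-24 + 3 \left(-259 - 221\right)^{2}} = \frac{1}{-24 + 3 \left(-480\right)^{2}} = \frac{1}{-24 + 3 \cdot 230400} = \frac{1}{-24 + 691200} = \frac{1}{691176}$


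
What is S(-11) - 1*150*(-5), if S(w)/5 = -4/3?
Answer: 2230/3 ≈ 743.33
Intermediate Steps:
S(w) = -20/3 (S(w) = 5*(-4/3) = -20/3)
S(-11) - 1*150*(-5) = -20/3 - 1*150*(-5) = -20/3 - 150*(-5) = -20/3 + 750 = 2230/3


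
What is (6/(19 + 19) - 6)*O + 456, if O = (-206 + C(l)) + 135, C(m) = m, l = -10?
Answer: 17655/19 ≈ 929.21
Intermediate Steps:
O = -81 (O = (-206 - 10) + 135 = -216 + 135 = -81)
(6/(19 + 19) - 6)*O + 456 = (6/(19 + 19) - 6)*(-81) + 456 = (6/38 - 6)*(-81) + 456 = (6*(1/38) - 6)*(-81) + 456 = (3/19 - 6)*(-81) + 456 = -111/19*(-81) + 456 = 8991/19 + 456 = 17655/19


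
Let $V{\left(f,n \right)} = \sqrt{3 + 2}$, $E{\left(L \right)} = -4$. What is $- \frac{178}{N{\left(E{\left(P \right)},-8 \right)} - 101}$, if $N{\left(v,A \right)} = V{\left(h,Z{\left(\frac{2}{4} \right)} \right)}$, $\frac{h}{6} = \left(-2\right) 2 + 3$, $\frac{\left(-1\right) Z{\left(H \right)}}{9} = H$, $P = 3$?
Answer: $\frac{8989}{5098} + \frac{89 \sqrt{5}}{5098} \approx 1.8023$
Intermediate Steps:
$Z{\left(H \right)} = - 9 H$
$h = -6$ ($h = 6 \left(\left(-2\right) 2 + 3\right) = 6 \left(-4 + 3\right) = 6 \left(-1\right) = -6$)
$V{\left(f,n \right)} = \sqrt{5}$
$N{\left(v,A \right)} = \sqrt{5}$
$- \frac{178}{N{\left(E{\left(P \right)},-8 \right)} - 101} = - \frac{178}{\sqrt{5} - 101} = - \frac{178}{-101 + \sqrt{5}}$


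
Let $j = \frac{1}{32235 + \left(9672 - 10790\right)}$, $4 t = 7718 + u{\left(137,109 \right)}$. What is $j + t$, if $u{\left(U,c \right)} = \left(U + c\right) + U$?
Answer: $\frac{252078821}{124468} \approx 2025.3$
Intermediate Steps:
$u{\left(U,c \right)} = c + 2 U$
$t = \frac{8101}{4}$ ($t = \frac{7718 + \left(109 + 2 \cdot 137\right)}{4} = \frac{7718 + \left(109 + 274\right)}{4} = \frac{7718 + 383}{4} = \frac{1}{4} \cdot 8101 = \frac{8101}{4} \approx 2025.3$)
$j = \frac{1}{31117}$ ($j = \frac{1}{32235 - 1118} = \frac{1}{31117} \approx 3.2137 \cdot 10^{-5}$)
$j + t = \frac{1}{31117} + \frac{8101}{4} = \frac{252078821}{124468}$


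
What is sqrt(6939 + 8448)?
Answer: sqrt(15387) ≈ 124.04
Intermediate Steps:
sqrt(6939 + 8448) = sqrt(15387)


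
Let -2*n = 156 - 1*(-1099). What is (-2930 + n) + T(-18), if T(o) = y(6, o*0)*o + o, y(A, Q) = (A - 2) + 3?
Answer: -7403/2 ≈ -3701.5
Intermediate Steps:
y(A, Q) = 1 + A (y(A, Q) = (-2 + A) + 3 = 1 + A)
n = -1255/2 (n = -(156 - 1*(-1099))/2 = -(156 + 1099)/2 = -½*1255 = -1255/2 ≈ -627.50)
T(o) = 8*o (T(o) = (1 + 6)*o + o = 7*o + o = 8*o)
(-2930 + n) + T(-18) = (-2930 - 1255/2) + 8*(-18) = -7115/2 - 144 = -7403/2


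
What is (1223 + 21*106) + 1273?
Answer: 4722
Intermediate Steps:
(1223 + 21*106) + 1273 = (1223 + 2226) + 1273 = 3449 + 1273 = 4722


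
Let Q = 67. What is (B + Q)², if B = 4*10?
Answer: 11449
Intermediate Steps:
B = 40
(B + Q)² = (40 + 67)² = 107² = 11449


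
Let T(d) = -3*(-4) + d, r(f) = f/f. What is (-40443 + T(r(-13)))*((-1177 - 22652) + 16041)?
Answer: 314868840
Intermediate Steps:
r(f) = 1
T(d) = 12 + d
(-40443 + T(r(-13)))*((-1177 - 22652) + 16041) = (-40443 + (12 + 1))*((-1177 - 22652) + 16041) = (-40443 + 13)*(-23829 + 16041) = -40430*(-7788) = 314868840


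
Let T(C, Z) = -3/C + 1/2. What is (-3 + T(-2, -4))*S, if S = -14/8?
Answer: 7/4 ≈ 1.7500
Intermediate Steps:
S = -7/4 (S = -14*⅛ = -7/4 ≈ -1.7500)
T(C, Z) = ½ - 3/C (T(C, Z) = -3/C + 1*(½) = -3/C + ½ = ½ - 3/C)
(-3 + T(-2, -4))*S = (-3 + (½)*(-6 - 2)/(-2))*(-7/4) = (-3 + (½)*(-½)*(-8))*(-7/4) = (-3 + 2)*(-7/4) = -1*(-7/4) = 7/4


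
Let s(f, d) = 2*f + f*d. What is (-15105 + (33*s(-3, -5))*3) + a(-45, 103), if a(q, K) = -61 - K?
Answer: -14378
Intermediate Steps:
s(f, d) = 2*f + d*f
(-15105 + (33*s(-3, -5))*3) + a(-45, 103) = (-15105 + (33*(-3*(2 - 5)))*3) + (-61 - 1*103) = (-15105 + (33*(-3*(-3)))*3) + (-61 - 103) = (-15105 + (33*9)*3) - 164 = (-15105 + 297*3) - 164 = (-15105 + 891) - 164 = -14214 - 164 = -14378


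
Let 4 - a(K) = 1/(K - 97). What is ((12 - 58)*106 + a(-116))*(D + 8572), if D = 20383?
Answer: -30047616925/213 ≈ -1.4107e+8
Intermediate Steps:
a(K) = 4 - 1/(-97 + K) (a(K) = 4 - 1/(K - 97) = 4 - 1/(-97 + K))
((12 - 58)*106 + a(-116))*(D + 8572) = ((12 - 58)*106 + (-389 + 4*(-116))/(-97 - 116))*(20383 + 8572) = (-46*106 + (-389 - 464)/(-213))*28955 = (-4876 - 1/213*(-853))*28955 = (-4876 + 853/213)*28955 = -1037735/213*28955 = -30047616925/213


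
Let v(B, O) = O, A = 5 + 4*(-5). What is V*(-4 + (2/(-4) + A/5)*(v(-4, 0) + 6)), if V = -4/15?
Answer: 20/3 ≈ 6.6667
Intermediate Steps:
A = -15 (A = 5 - 20 = -15)
V = -4/15 (V = -4*1/15 = -4/15 ≈ -0.26667)
V*(-4 + (2/(-4) + A/5)*(v(-4, 0) + 6)) = -4*(-4 + (2/(-4) - 15/5)*(0 + 6))/15 = -4*(-4 + (2*(-1/4) - 15*1/5)*6)/15 = -4*(-4 + (-1/2 - 3)*6)/15 = -4*(-4 - 7/2*6)/15 = -4*(-4 - 21)/15 = -4/15*(-25) = 20/3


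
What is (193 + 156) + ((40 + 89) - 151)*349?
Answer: -7329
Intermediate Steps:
(193 + 156) + ((40 + 89) - 151)*349 = 349 + (129 - 151)*349 = 349 - 22*349 = 349 - 7678 = -7329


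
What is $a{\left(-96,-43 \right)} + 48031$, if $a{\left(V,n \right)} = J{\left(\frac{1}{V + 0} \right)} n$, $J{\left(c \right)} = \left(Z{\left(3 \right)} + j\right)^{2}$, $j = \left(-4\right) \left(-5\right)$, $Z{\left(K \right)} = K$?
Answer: $25284$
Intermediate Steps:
$j = 20$
$J{\left(c \right)} = 529$ ($J{\left(c \right)} = \left(3 + 20\right)^{2} = 23^{2} = 529$)
$a{\left(V,n \right)} = 529 n$
$a{\left(-96,-43 \right)} + 48031 = 529 \left(-43\right) + 48031 = -22747 + 48031 = 25284$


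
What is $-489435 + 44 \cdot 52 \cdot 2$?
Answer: $-484859$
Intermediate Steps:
$-489435 + 44 \cdot 52 \cdot 2 = -489435 + 2288 \cdot 2 = -489435 + 4576 = -484859$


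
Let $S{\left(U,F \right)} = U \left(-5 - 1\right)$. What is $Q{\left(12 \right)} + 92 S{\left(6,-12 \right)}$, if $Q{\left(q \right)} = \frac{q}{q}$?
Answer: $-3311$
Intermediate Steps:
$S{\left(U,F \right)} = - 6 U$ ($S{\left(U,F \right)} = U \left(-6\right) = - 6 U$)
$Q{\left(q \right)} = 1$
$Q{\left(12 \right)} + 92 S{\left(6,-12 \right)} = 1 + 92 \left(\left(-6\right) 6\right) = 1 + 92 \left(-36\right) = 1 - 3312 = -3311$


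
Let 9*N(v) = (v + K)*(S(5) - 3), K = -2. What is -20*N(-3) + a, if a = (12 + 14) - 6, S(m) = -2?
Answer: -320/9 ≈ -35.556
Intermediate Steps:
N(v) = 10/9 - 5*v/9 (N(v) = ((v - 2)*(-2 - 3))/9 = ((-2 + v)*(-5))/9 = (10 - 5*v)/9 = 10/9 - 5*v/9)
a = 20 (a = 26 - 6 = 20)
-20*N(-3) + a = -20*(10/9 - 5/9*(-3)) + 20 = -20*(10/9 + 5/3) + 20 = -20*25/9 + 20 = -500/9 + 20 = -320/9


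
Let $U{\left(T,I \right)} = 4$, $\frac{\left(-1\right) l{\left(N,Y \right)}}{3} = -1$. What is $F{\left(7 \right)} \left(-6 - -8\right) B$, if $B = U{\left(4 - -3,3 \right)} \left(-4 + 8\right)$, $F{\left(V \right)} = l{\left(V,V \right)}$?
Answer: $96$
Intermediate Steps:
$l{\left(N,Y \right)} = 3$ ($l{\left(N,Y \right)} = \left(-3\right) \left(-1\right) = 3$)
$F{\left(V \right)} = 3$
$B = 16$ ($B = 4 \left(-4 + 8\right) = 4 \cdot 4 = 16$)
$F{\left(7 \right)} \left(-6 - -8\right) B = 3 \left(-6 - -8\right) 16 = 3 \left(-6 + 8\right) 16 = 3 \cdot 2 \cdot 16 = 6 \cdot 16 = 96$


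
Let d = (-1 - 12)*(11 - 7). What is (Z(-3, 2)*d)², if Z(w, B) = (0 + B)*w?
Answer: 97344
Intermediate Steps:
Z(w, B) = B*w
d = -52 (d = -13*4 = -52)
(Z(-3, 2)*d)² = ((2*(-3))*(-52))² = (-6*(-52))² = 312² = 97344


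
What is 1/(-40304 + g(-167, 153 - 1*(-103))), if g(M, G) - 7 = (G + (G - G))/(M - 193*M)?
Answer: -501/20188793 ≈ -2.4816e-5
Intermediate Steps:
g(M, G) = 7 - G/(192*M) (g(M, G) = 7 + (G + (G - G))/(M - 193*M) = 7 + (G + 0)/((-192*M)) = 7 + G*(-1/(192*M)) = 7 - G/(192*M))
1/(-40304 + g(-167, 153 - 1*(-103))) = 1/(-40304 + (7 - 1/192*(153 - 1*(-103))/(-167))) = 1/(-40304 + (7 - 1/192*(153 + 103)*(-1/167))) = 1/(-40304 + (7 - 1/192*256*(-1/167))) = 1/(-40304 + (7 + 4/501)) = 1/(-40304 + 3511/501) = 1/(-20188793/501) = -501/20188793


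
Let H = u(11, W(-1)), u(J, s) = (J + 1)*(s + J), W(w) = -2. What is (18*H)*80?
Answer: 155520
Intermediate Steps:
u(J, s) = (1 + J)*(J + s)
H = 108 (H = 11 - 2 + 11**2 + 11*(-2) = 11 - 2 + 121 - 22 = 108)
(18*H)*80 = (18*108)*80 = 1944*80 = 155520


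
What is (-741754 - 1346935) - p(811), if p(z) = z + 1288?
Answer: -2090788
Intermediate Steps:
p(z) = 1288 + z
(-741754 - 1346935) - p(811) = (-741754 - 1346935) - (1288 + 811) = -2088689 - 1*2099 = -2088689 - 2099 = -2090788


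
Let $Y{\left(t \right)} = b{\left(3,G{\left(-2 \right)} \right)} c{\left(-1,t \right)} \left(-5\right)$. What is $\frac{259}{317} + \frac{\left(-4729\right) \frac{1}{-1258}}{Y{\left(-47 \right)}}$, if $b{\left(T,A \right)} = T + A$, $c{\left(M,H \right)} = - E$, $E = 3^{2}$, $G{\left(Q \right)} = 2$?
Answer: $\frac{74809043}{89726850} \approx 0.83374$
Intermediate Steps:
$E = 9$
$c{\left(M,H \right)} = -9$ ($c{\left(M,H \right)} = \left(-1\right) 9 = -9$)
$b{\left(T,A \right)} = A + T$
$Y{\left(t \right)} = 225$ ($Y{\left(t \right)} = \left(2 + 3\right) \left(-9\right) \left(-5\right) = 5 \left(-9\right) \left(-5\right) = \left(-45\right) \left(-5\right) = 225$)
$\frac{259}{317} + \frac{\left(-4729\right) \frac{1}{-1258}}{Y{\left(-47 \right)}} = \frac{259}{317} + \frac{\left(-4729\right) \frac{1}{-1258}}{225} = 259 \cdot \frac{1}{317} + \left(-4729\right) \left(- \frac{1}{1258}\right) \frac{1}{225} = \frac{259}{317} + \frac{4729}{1258} \cdot \frac{1}{225} = \frac{259}{317} + \frac{4729}{283050} = \frac{74809043}{89726850}$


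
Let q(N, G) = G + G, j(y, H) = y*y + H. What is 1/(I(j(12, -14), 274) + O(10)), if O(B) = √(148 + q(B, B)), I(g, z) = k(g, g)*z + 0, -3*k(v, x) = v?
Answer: -26715/317195722 - 9*√42/634391444 ≈ -8.4314e-5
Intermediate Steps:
j(y, H) = H + y² (j(y, H) = y² + H = H + y²)
k(v, x) = -v/3
q(N, G) = 2*G
I(g, z) = -g*z/3 (I(g, z) = (-g/3)*z + 0 = -g*z/3 + 0 = -g*z/3)
O(B) = √(148 + 2*B)
1/(I(j(12, -14), 274) + O(10)) = 1/(-⅓*(-14 + 12²)*274 + √(148 + 2*10)) = 1/(-⅓*(-14 + 144)*274 + √(148 + 20)) = 1/(-⅓*130*274 + √168) = 1/(-35620/3 + 2*√42)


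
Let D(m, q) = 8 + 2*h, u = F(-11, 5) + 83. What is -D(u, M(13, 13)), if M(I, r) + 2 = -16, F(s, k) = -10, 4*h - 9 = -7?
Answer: -9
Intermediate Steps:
h = 1/2 (h = 9/4 + (1/4)*(-7) = 9/4 - 7/4 = 1/2 ≈ 0.50000)
u = 73 (u = -10 + 83 = 73)
M(I, r) = -18 (M(I, r) = -2 - 16 = -18)
D(m, q) = 9 (D(m, q) = 8 + 2*(1/2) = 8 + 1 = 9)
-D(u, M(13, 13)) = -1*9 = -9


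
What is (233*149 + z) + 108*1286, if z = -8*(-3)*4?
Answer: 173701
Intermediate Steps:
z = 96 (z = -2*(-12)*4 = 24*4 = 96)
(233*149 + z) + 108*1286 = (233*149 + 96) + 108*1286 = (34717 + 96) + 138888 = 34813 + 138888 = 173701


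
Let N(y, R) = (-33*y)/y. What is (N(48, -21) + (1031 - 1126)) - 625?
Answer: -753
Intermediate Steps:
N(y, R) = -33
(N(48, -21) + (1031 - 1126)) - 625 = (-33 + (1031 - 1126)) - 625 = (-33 - 95) - 625 = -128 - 625 = -753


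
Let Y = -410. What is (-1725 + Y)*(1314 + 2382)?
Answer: -7890960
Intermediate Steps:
(-1725 + Y)*(1314 + 2382) = (-1725 - 410)*(1314 + 2382) = -2135*3696 = -7890960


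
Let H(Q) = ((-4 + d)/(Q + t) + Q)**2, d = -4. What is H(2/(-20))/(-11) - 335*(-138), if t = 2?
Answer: 18357262239/397100 ≈ 46228.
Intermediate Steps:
H(Q) = (Q - 8/(2 + Q))**2 (H(Q) = ((-4 - 4)/(Q + 2) + Q)**2 = (-8/(2 + Q) + Q)**2 = (Q - 8/(2 + Q))**2)
H(2/(-20))/(-11) - 335*(-138) = ((-8 + (2/(-20))**2 + 2*(2/(-20)))**2/(2 + 2/(-20))**2)/(-11) - 335*(-138) = ((-8 + (2*(-1/20))**2 + 2*(2*(-1/20)))**2/(2 + 2*(-1/20))**2)*(-1/11) + 46230 = ((-8 + (-1/10)**2 + 2*(-1/10))**2/(2 - 1/10)**2)*(-1/11) + 46230 = ((-8 + 1/100 - 1/5)**2/(19/10)**2)*(-1/11) + 46230 = (100*(-819/100)**2/361)*(-1/11) + 46230 = ((100/361)*(670761/10000))*(-1/11) + 46230 = (670761/36100)*(-1/11) + 46230 = -670761/397100 + 46230 = 18357262239/397100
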